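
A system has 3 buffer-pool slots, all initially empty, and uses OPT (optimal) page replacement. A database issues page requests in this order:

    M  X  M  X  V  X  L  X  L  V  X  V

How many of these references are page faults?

4

M: fault, frames {M}
X: fault, frames {M,X}
M: hit
X: hit
V: fault, frames {M,X,V}
X: hit
L: fault, evict M, frames {X,V,L}
X: hit
L: hit
V: hit
X: hit
V: hit
Page faults: 4.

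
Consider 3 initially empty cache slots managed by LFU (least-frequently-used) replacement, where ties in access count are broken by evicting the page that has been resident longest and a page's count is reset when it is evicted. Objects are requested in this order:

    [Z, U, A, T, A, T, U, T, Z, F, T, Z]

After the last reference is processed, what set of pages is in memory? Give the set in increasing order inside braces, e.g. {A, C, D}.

{A, T, Z}

Z -> fault, frames [Z]
U -> fault, frames [Z, U]
A -> fault, frames [Z, U, A]
T -> fault, evict Z, frames [U, A, T]
A -> hit
T -> hit
U -> hit
T -> hit
Z -> fault, evict U, frames [A, T, Z]
F -> fault, evict Z, frames [A, T, F]
T -> hit
Z -> fault, evict F, frames [A, T, Z]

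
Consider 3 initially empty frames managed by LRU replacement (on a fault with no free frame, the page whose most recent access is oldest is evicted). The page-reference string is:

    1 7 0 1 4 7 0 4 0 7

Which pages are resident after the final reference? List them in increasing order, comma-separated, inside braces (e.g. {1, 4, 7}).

{0, 4, 7}

1: fault, frames [1]
7: fault, frames [1, 7]
0: fault, frames [1, 7, 0]
1: hit
4: fault, evict 7, frames [0, 1, 4]
7: fault, evict 0, frames [1, 4, 7]
0: fault, evict 1, frames [4, 7, 0]
4: hit
0: hit
7: hit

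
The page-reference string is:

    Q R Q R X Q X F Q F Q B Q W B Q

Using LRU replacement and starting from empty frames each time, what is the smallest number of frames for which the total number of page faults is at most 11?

f=1: 16 faults
f=2: 10 faults
f=3: 6 faults
f=4: 6 faults
f=5: 6 faults
f=6: 6 faults
Smallest f with faults ≤ 11 is 2.

2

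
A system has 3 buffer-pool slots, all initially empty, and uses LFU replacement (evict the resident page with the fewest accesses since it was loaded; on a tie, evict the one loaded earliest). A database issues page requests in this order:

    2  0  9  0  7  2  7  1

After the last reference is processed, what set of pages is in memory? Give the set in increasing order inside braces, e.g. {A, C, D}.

{0, 1, 7}

2 → miss, frames {2}
0 → miss, frames {2,0}
9 → miss, frames {2,0,9}
0 → hit
7 → miss, evict 2, frames {0,9,7}
2 → miss, evict 9, frames {0,7,2}
7 → hit
1 → miss, evict 2, frames {0,7,1}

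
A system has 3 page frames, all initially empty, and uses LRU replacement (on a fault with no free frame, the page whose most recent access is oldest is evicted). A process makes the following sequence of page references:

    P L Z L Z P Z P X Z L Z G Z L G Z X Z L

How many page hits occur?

12

P -> miss, frames [P]
L -> miss, frames [P, L]
Z -> miss, frames [P, L, Z]
L -> hit
Z -> hit
P -> hit
Z -> hit
P -> hit
X -> miss, evict L, frames [Z, P, X]
Z -> hit
L -> miss, evict P, frames [X, Z, L]
Z -> hit
G -> miss, evict X, frames [L, Z, G]
Z -> hit
L -> hit
G -> hit
Z -> hit
X -> miss, evict L, frames [G, Z, X]
Z -> hit
L -> miss, evict G, frames [X, Z, L]
Hits: 12.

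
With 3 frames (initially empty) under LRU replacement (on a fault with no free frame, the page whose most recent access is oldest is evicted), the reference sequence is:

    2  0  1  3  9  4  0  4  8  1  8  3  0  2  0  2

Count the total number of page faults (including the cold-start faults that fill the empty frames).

12

2: fault, frames [2]
0: fault, frames [2, 0]
1: fault, frames [2, 0, 1]
3: fault, evict 2, frames [0, 1, 3]
9: fault, evict 0, frames [1, 3, 9]
4: fault, evict 1, frames [3, 9, 4]
0: fault, evict 3, frames [9, 4, 0]
4: hit
8: fault, evict 9, frames [0, 4, 8]
1: fault, evict 0, frames [4, 8, 1]
8: hit
3: fault, evict 4, frames [1, 8, 3]
0: fault, evict 1, frames [8, 3, 0]
2: fault, evict 8, frames [3, 0, 2]
0: hit
2: hit
Page faults: 12.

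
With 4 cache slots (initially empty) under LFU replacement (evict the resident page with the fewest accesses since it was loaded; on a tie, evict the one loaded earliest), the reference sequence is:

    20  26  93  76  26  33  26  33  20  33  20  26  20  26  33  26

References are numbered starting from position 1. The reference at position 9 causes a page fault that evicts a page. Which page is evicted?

pos 1: 20: miss, frames {20}
pos 2: 26: miss, frames {20,26}
pos 3: 93: miss, frames {20,26,93}
pos 4: 76: miss, frames {20,26,93,76}
pos 5: 26: hit
pos 6: 33: miss, evict 20, frames {26,93,76,33}
pos 7: 26: hit
pos 8: 33: hit
pos 9: 20: miss, evict 93, frames {26,76,33,20}
At position 9, page 93 is evicted.

93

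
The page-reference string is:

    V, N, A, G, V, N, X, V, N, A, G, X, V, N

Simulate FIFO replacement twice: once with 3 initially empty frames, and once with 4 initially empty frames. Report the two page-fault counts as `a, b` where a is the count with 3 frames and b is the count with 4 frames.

3 frames: F F F F F F F . . F F . F F → 11 faults.
4 frames: F F F F . . F F F F F F F F → 12 faults.
12 > 11: adding a frame increased faults — Belady's anomaly.

11, 12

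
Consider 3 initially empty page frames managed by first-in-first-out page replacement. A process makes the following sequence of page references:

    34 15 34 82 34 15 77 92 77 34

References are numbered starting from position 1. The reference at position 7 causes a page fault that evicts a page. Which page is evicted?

34

pos 1: 34: miss, frames (34)
pos 2: 15: miss, frames (34 15)
pos 3: 34: hit
pos 4: 82: miss, frames (34 15 82)
pos 5: 34: hit
pos 6: 15: hit
pos 7: 77: miss, evict 34, frames (15 82 77)
At position 7, page 34 is evicted.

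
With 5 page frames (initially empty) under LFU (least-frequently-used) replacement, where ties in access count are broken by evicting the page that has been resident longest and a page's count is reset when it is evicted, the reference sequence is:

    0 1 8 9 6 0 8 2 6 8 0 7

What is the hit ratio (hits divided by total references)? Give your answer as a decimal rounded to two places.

0.42

0: fault, frames [0]
1: fault, frames [0, 1]
8: fault, frames [0, 1, 8]
9: fault, frames [0, 1, 8, 9]
6: fault, frames [0, 1, 8, 9, 6]
0: hit
8: hit
2: fault, evict 1, frames [0, 8, 9, 6, 2]
6: hit
8: hit
0: hit
7: fault, evict 9, frames [0, 8, 6, 2, 7]
Hits: 5 of 12 references → 5/12 = 0.4167.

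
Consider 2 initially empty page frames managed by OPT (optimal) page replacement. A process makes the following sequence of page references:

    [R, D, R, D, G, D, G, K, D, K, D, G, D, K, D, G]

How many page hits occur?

9

R: fault, frames [R]
D: fault, frames [R, D]
R: hit
D: hit
G: fault, evict R, frames [D, G]
D: hit
G: hit
K: fault, evict G, frames [D, K]
D: hit
K: hit
D: hit
G: fault, evict K, frames [D, G]
D: hit
K: fault, evict G, frames [D, K]
D: hit
G: fault, evict K, frames [D, G]
Hits: 9.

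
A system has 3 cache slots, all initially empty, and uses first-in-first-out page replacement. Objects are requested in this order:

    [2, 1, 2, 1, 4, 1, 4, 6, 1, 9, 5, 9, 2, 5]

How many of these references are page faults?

7

2 -> fault, frames [2]
1 -> fault, frames [2, 1]
2 -> hit
1 -> hit
4 -> fault, frames [2, 1, 4]
1 -> hit
4 -> hit
6 -> fault, evict 2, frames [1, 4, 6]
1 -> hit
9 -> fault, evict 1, frames [4, 6, 9]
5 -> fault, evict 4, frames [6, 9, 5]
9 -> hit
2 -> fault, evict 6, frames [9, 5, 2]
5 -> hit
Page faults: 7.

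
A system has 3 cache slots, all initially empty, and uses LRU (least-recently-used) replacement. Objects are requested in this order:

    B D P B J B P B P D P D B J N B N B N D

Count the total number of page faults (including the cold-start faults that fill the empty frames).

B → miss, frames (B)
D → miss, frames (B D)
P → miss, frames (B D P)
B → hit
J → miss, evict D, frames (P B J)
B → hit
P → hit
B → hit
P → hit
D → miss, evict J, frames (B P D)
P → hit
D → hit
B → hit
J → miss, evict P, frames (D B J)
N → miss, evict D, frames (B J N)
B → hit
N → hit
B → hit
N → hit
D → miss, evict J, frames (B N D)
Page faults: 8.

8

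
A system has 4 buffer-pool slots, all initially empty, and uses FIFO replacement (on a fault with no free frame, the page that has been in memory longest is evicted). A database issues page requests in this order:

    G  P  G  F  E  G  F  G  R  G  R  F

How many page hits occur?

6

G → miss, frames (G)
P → miss, frames (G P)
G → hit
F → miss, frames (G P F)
E → miss, frames (G P F E)
G → hit
F → hit
G → hit
R → miss, evict G, frames (P F E R)
G → miss, evict P, frames (F E R G)
R → hit
F → hit
Hits: 6.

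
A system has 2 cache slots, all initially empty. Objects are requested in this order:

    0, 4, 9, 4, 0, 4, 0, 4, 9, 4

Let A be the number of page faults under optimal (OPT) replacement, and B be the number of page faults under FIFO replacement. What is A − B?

Under OPT: F F F . F . . . F . → 5 faults.
Under FIFO: F F F . F F . . F . → 6 faults.
A − B = 5 − 6 = -1.

-1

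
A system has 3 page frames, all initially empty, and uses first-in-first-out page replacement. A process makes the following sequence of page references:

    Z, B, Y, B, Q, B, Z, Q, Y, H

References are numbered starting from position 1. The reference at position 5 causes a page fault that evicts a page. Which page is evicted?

Z

pos 1: Z: fault, frames (Z)
pos 2: B: fault, frames (Z B)
pos 3: Y: fault, frames (Z B Y)
pos 4: B: hit
pos 5: Q: fault, evict Z, frames (B Y Q)
At position 5, page Z is evicted.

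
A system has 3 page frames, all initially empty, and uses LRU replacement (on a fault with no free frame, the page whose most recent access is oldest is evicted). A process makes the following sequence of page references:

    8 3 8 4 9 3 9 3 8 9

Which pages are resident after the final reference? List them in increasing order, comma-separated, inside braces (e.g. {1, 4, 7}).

8 -> miss, frames [8]
3 -> miss, frames [8, 3]
8 -> hit
4 -> miss, frames [3, 8, 4]
9 -> miss, evict 3, frames [8, 4, 9]
3 -> miss, evict 8, frames [4, 9, 3]
9 -> hit
3 -> hit
8 -> miss, evict 4, frames [9, 3, 8]
9 -> hit

{3, 8, 9}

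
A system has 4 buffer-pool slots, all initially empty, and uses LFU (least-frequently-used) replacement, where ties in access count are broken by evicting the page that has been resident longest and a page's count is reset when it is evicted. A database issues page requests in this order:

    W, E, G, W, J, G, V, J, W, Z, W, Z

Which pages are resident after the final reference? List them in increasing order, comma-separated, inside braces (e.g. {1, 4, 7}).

{G, J, W, Z}

W: miss, frames (W)
E: miss, frames (W E)
G: miss, frames (W E G)
W: hit
J: miss, frames (W E G J)
G: hit
V: miss, evict E, frames (W G J V)
J: hit
W: hit
Z: miss, evict V, frames (W G J Z)
W: hit
Z: hit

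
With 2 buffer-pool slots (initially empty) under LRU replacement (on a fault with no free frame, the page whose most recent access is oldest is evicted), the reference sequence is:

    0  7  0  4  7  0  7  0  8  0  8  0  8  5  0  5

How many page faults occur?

0 -> miss, frames {0}
7 -> miss, frames {0,7}
0 -> hit
4 -> miss, evict 7, frames {0,4}
7 -> miss, evict 0, frames {4,7}
0 -> miss, evict 4, frames {7,0}
7 -> hit
0 -> hit
8 -> miss, evict 7, frames {0,8}
0 -> hit
8 -> hit
0 -> hit
8 -> hit
5 -> miss, evict 0, frames {8,5}
0 -> miss, evict 8, frames {5,0}
5 -> hit
Page faults: 8.

8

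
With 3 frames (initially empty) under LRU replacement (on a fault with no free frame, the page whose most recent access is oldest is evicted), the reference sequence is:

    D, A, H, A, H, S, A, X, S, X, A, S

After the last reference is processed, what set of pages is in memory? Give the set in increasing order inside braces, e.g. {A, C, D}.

D -> miss, frames [D]
A -> miss, frames [D, A]
H -> miss, frames [D, A, H]
A -> hit
H -> hit
S -> miss, evict D, frames [A, H, S]
A -> hit
X -> miss, evict H, frames [S, A, X]
S -> hit
X -> hit
A -> hit
S -> hit

{A, S, X}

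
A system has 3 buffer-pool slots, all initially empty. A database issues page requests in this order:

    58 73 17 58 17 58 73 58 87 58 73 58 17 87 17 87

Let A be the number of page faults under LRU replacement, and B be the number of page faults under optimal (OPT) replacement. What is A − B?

Under LRU: F F F . . . . . F . . . F F . . → 6 faults.
Under OPT: F F F . . . . . F . . . F . . . → 5 faults.
A − B = 6 − 5 = 1.

1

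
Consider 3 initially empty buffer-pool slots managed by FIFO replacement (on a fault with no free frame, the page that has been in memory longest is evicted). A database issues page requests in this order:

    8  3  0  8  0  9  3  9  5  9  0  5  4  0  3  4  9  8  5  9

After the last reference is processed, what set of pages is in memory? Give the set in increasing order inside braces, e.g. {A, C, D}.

8 → miss, frames (8)
3 → miss, frames (8 3)
0 → miss, frames (8 3 0)
8 → hit
0 → hit
9 → miss, evict 8, frames (3 0 9)
3 → hit
9 → hit
5 → miss, evict 3, frames (0 9 5)
9 → hit
0 → hit
5 → hit
4 → miss, evict 0, frames (9 5 4)
0 → miss, evict 9, frames (5 4 0)
3 → miss, evict 5, frames (4 0 3)
4 → hit
9 → miss, evict 4, frames (0 3 9)
8 → miss, evict 0, frames (3 9 8)
5 → miss, evict 3, frames (9 8 5)
9 → hit

{5, 8, 9}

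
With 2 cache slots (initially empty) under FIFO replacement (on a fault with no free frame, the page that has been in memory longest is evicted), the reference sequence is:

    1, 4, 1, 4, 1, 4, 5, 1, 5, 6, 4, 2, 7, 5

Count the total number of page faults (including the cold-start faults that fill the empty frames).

9

1 → miss, frames [1]
4 → miss, frames [1, 4]
1 → hit
4 → hit
1 → hit
4 → hit
5 → miss, evict 1, frames [4, 5]
1 → miss, evict 4, frames [5, 1]
5 → hit
6 → miss, evict 5, frames [1, 6]
4 → miss, evict 1, frames [6, 4]
2 → miss, evict 6, frames [4, 2]
7 → miss, evict 4, frames [2, 7]
5 → miss, evict 2, frames [7, 5]
Page faults: 9.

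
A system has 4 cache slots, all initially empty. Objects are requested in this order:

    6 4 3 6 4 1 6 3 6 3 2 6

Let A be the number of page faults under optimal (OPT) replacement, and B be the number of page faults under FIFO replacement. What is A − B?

Under OPT: F F F . . F . . . . F . → 5 faults.
Under FIFO: F F F . . F . . . . F F → 6 faults.
A − B = 5 − 6 = -1.

-1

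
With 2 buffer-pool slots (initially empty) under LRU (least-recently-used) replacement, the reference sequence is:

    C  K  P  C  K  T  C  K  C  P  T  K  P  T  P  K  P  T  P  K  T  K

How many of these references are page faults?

C -> miss, frames (C)
K -> miss, frames (C K)
P -> miss, evict C, frames (K P)
C -> miss, evict K, frames (P C)
K -> miss, evict P, frames (C K)
T -> miss, evict C, frames (K T)
C -> miss, evict K, frames (T C)
K -> miss, evict T, frames (C K)
C -> hit
P -> miss, evict K, frames (C P)
T -> miss, evict C, frames (P T)
K -> miss, evict P, frames (T K)
P -> miss, evict T, frames (K P)
T -> miss, evict K, frames (P T)
P -> hit
K -> miss, evict T, frames (P K)
P -> hit
T -> miss, evict K, frames (P T)
P -> hit
K -> miss, evict T, frames (P K)
T -> miss, evict P, frames (K T)
K -> hit
Page faults: 17.

17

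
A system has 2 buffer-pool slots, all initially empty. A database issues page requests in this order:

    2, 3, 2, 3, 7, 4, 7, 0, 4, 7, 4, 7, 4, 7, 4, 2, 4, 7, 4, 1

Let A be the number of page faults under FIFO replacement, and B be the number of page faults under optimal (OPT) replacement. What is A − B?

2

Under FIFO: F F . . F F . F . F F . . . . F . F F F → 11 faults.
Under OPT: F F . . F F . F . F . . . . . F . F . F → 9 faults.
A − B = 11 − 9 = 2.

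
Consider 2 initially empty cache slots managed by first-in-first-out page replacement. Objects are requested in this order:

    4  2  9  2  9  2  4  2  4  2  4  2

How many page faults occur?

5

4 -> miss, frames (4)
2 -> miss, frames (4 2)
9 -> miss, evict 4, frames (2 9)
2 -> hit
9 -> hit
2 -> hit
4 -> miss, evict 2, frames (9 4)
2 -> miss, evict 9, frames (4 2)
4 -> hit
2 -> hit
4 -> hit
2 -> hit
Page faults: 5.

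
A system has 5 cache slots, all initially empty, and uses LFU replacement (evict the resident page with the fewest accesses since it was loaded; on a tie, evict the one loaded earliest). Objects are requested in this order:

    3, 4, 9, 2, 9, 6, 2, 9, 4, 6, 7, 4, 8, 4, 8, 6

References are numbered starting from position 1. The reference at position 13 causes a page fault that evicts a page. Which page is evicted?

pos 1: 3 -> miss, frames {3}
pos 2: 4 -> miss, frames {3,4}
pos 3: 9 -> miss, frames {3,4,9}
pos 4: 2 -> miss, frames {3,4,9,2}
pos 5: 9 -> hit
pos 6: 6 -> miss, frames {3,4,9,2,6}
pos 7: 2 -> hit
pos 8: 9 -> hit
pos 9: 4 -> hit
pos 10: 6 -> hit
pos 11: 7 -> miss, evict 3, frames {4,9,2,6,7}
pos 12: 4 -> hit
pos 13: 8 -> miss, evict 7, frames {4,9,2,6,8}
At position 13, page 7 is evicted.

7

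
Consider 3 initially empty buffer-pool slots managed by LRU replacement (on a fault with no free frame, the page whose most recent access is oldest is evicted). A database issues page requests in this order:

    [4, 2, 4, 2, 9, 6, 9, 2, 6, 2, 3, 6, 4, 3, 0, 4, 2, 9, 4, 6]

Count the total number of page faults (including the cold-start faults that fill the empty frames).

4 -> fault, frames (4)
2 -> fault, frames (4 2)
4 -> hit
2 -> hit
9 -> fault, frames (4 2 9)
6 -> fault, evict 4, frames (2 9 6)
9 -> hit
2 -> hit
6 -> hit
2 -> hit
3 -> fault, evict 9, frames (6 2 3)
6 -> hit
4 -> fault, evict 2, frames (3 6 4)
3 -> hit
0 -> fault, evict 6, frames (4 3 0)
4 -> hit
2 -> fault, evict 3, frames (0 4 2)
9 -> fault, evict 0, frames (4 2 9)
4 -> hit
6 -> fault, evict 2, frames (9 4 6)
Page faults: 10.

10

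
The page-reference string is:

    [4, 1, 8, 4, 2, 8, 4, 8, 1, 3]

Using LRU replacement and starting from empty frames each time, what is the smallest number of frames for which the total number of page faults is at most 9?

f=1: 10 faults
f=2: 9 faults
f=3: 6 faults
f=4: 5 faults
f=5: 5 faults
Smallest f with faults ≤ 9 is 2.

2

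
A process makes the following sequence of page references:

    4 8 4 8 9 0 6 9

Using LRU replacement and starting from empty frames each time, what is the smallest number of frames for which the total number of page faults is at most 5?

3

f=1: 8 faults
f=2: 6 faults
f=3: 5 faults
f=4: 5 faults
f=5: 5 faults
Smallest f with faults ≤ 5 is 3.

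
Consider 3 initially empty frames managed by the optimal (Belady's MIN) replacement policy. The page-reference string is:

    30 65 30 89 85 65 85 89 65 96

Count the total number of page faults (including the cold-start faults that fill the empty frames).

30: miss, frames [30]
65: miss, frames [30, 65]
30: hit
89: miss, frames [30, 65, 89]
85: miss, evict 30, frames [65, 89, 85]
65: hit
85: hit
89: hit
65: hit
96: miss, evict 85, frames [65, 89, 96]
Page faults: 5.

5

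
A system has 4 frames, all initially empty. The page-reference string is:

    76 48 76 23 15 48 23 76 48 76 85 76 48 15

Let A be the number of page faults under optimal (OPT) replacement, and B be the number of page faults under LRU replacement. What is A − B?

-1

Under OPT: F F . F F . . . . . F . . . → 5 faults.
Under LRU: F F . F F . . . . . F . . F → 6 faults.
A − B = 5 − 6 = -1.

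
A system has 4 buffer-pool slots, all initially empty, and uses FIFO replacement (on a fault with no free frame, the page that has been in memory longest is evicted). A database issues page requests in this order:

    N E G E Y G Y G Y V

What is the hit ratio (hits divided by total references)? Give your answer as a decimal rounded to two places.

N → miss, frames {N}
E → miss, frames {N,E}
G → miss, frames {N,E,G}
E → hit
Y → miss, frames {N,E,G,Y}
G → hit
Y → hit
G → hit
Y → hit
V → miss, evict N, frames {E,G,Y,V}
Hits: 5 of 10 references → 5/10 = 0.5000.

0.50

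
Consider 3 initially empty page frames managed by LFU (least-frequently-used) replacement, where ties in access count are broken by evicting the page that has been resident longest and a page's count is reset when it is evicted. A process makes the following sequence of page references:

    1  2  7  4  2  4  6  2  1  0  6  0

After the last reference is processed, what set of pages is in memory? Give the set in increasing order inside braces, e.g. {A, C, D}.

1 -> fault, frames [1]
2 -> fault, frames [1, 2]
7 -> fault, frames [1, 2, 7]
4 -> fault, evict 1, frames [2, 7, 4]
2 -> hit
4 -> hit
6 -> fault, evict 7, frames [2, 4, 6]
2 -> hit
1 -> fault, evict 6, frames [2, 4, 1]
0 -> fault, evict 1, frames [2, 4, 0]
6 -> fault, evict 0, frames [2, 4, 6]
0 -> fault, evict 6, frames [2, 4, 0]

{0, 2, 4}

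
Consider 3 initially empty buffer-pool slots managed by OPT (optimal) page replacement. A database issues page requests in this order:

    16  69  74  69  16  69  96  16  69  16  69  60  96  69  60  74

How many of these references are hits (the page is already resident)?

10

16 → miss, frames {16}
69 → miss, frames {16,69}
74 → miss, frames {16,69,74}
69 → hit
16 → hit
69 → hit
96 → miss, evict 74, frames {16,69,96}
16 → hit
69 → hit
16 → hit
69 → hit
60 → miss, evict 16, frames {69,96,60}
96 → hit
69 → hit
60 → hit
74 → miss, evict 60, frames {69,96,74}
Hits: 10.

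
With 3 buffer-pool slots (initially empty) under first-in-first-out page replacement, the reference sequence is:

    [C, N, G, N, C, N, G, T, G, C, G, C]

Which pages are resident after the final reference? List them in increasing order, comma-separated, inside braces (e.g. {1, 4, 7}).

{C, G, T}

C -> fault, frames {C}
N -> fault, frames {C,N}
G -> fault, frames {C,N,G}
N -> hit
C -> hit
N -> hit
G -> hit
T -> fault, evict C, frames {N,G,T}
G -> hit
C -> fault, evict N, frames {G,T,C}
G -> hit
C -> hit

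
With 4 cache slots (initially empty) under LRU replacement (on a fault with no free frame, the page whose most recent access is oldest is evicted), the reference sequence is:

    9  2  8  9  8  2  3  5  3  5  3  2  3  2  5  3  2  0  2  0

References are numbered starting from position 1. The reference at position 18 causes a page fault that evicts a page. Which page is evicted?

pos 1: 9 -> fault, frames [9]
pos 2: 2 -> fault, frames [9, 2]
pos 3: 8 -> fault, frames [9, 2, 8]
pos 4: 9 -> hit
pos 5: 8 -> hit
pos 6: 2 -> hit
pos 7: 3 -> fault, frames [9, 8, 2, 3]
pos 8: 5 -> fault, evict 9, frames [8, 2, 3, 5]
pos 9: 3 -> hit
pos 10: 5 -> hit
pos 11: 3 -> hit
pos 12: 2 -> hit
pos 13: 3 -> hit
pos 14: 2 -> hit
pos 15: 5 -> hit
pos 16: 3 -> hit
pos 17: 2 -> hit
pos 18: 0 -> fault, evict 8, frames [5, 3, 2, 0]
At position 18, page 8 is evicted.

8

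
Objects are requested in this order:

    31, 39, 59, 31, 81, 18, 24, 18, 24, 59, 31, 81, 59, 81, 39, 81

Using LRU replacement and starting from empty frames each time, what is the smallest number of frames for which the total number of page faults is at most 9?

5

f=1: 16 faults
f=2: 12 faults
f=3: 10 faults
f=4: 10 faults
f=5: 7 faults
f=6: 6 faults
Smallest f with faults ≤ 9 is 5.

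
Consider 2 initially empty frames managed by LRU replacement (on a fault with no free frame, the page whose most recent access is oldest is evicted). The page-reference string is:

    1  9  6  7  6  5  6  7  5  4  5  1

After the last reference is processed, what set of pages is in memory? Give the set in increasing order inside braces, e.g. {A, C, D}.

{1, 5}

1 → fault, frames [1]
9 → fault, frames [1, 9]
6 → fault, evict 1, frames [9, 6]
7 → fault, evict 9, frames [6, 7]
6 → hit
5 → fault, evict 7, frames [6, 5]
6 → hit
7 → fault, evict 5, frames [6, 7]
5 → fault, evict 6, frames [7, 5]
4 → fault, evict 7, frames [5, 4]
5 → hit
1 → fault, evict 4, frames [5, 1]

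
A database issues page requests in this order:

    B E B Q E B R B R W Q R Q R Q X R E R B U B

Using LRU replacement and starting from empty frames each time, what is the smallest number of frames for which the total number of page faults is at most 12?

3

f=1: 22 faults
f=2: 14 faults
f=3: 10 faults
f=4: 10 faults
f=5: 9 faults
f=6: 7 faults
f=7: 7 faults
Smallest f with faults ≤ 12 is 3.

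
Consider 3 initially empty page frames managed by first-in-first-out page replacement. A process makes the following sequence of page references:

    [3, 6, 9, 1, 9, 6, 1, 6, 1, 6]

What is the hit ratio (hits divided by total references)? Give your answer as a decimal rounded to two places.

0.60

3 -> fault, frames (3)
6 -> fault, frames (3 6)
9 -> fault, frames (3 6 9)
1 -> fault, evict 3, frames (6 9 1)
9 -> hit
6 -> hit
1 -> hit
6 -> hit
1 -> hit
6 -> hit
Hits: 6 of 10 references → 6/10 = 0.6000.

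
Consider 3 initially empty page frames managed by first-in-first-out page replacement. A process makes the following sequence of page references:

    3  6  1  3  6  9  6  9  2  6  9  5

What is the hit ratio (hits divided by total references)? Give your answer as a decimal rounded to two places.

0.42

3 -> miss, frames {3}
6 -> miss, frames {3,6}
1 -> miss, frames {3,6,1}
3 -> hit
6 -> hit
9 -> miss, evict 3, frames {6,1,9}
6 -> hit
9 -> hit
2 -> miss, evict 6, frames {1,9,2}
6 -> miss, evict 1, frames {9,2,6}
9 -> hit
5 -> miss, evict 9, frames {2,6,5}
Hits: 5 of 12 references → 5/12 = 0.4167.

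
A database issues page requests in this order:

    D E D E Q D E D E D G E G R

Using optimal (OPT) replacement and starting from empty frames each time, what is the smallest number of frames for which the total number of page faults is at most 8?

f=1: 14 faults
f=2: 6 faults
f=3: 5 faults
f=4: 5 faults
f=5: 5 faults
Smallest f with faults ≤ 8 is 2.

2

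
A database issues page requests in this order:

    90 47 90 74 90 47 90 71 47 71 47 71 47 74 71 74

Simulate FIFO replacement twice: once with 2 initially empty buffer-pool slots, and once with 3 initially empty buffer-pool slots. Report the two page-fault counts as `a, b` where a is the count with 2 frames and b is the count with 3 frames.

2 frames: F F . F F F . F . . . . . F . . → 7 faults.
3 frames: F F . F . . . F . . . . . . . . → 4 faults.
4 < 7: adding a frame reduced faults, as is typical.

7, 4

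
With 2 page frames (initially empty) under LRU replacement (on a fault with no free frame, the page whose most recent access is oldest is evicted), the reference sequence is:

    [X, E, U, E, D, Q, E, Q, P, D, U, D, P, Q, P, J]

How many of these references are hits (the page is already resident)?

X -> miss, frames {X}
E -> miss, frames {X,E}
U -> miss, evict X, frames {E,U}
E -> hit
D -> miss, evict U, frames {E,D}
Q -> miss, evict E, frames {D,Q}
E -> miss, evict D, frames {Q,E}
Q -> hit
P -> miss, evict E, frames {Q,P}
D -> miss, evict Q, frames {P,D}
U -> miss, evict P, frames {D,U}
D -> hit
P -> miss, evict U, frames {D,P}
Q -> miss, evict D, frames {P,Q}
P -> hit
J -> miss, evict Q, frames {P,J}
Hits: 4.

4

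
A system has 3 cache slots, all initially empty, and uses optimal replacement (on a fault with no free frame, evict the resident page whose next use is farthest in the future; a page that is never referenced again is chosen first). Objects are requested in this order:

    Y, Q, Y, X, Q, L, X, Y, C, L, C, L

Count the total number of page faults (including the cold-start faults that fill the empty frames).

5

Y → miss, frames [Y]
Q → miss, frames [Y, Q]
Y → hit
X → miss, frames [Y, Q, X]
Q → hit
L → miss, evict Q, frames [Y, X, L]
X → hit
Y → hit
C → miss, evict X, frames [Y, L, C]
L → hit
C → hit
L → hit
Page faults: 5.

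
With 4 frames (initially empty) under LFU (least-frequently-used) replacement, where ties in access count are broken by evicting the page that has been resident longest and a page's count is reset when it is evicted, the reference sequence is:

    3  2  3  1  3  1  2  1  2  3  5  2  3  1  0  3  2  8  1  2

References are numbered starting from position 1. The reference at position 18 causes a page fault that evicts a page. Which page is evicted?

0

pos 1: 3 -> fault, frames [3]
pos 2: 2 -> fault, frames [3, 2]
pos 3: 3 -> hit
pos 4: 1 -> fault, frames [3, 2, 1]
pos 5: 3 -> hit
pos 6: 1 -> hit
pos 7: 2 -> hit
pos 8: 1 -> hit
pos 9: 2 -> hit
pos 10: 3 -> hit
pos 11: 5 -> fault, frames [3, 2, 1, 5]
pos 12: 2 -> hit
pos 13: 3 -> hit
pos 14: 1 -> hit
pos 15: 0 -> fault, evict 5, frames [3, 2, 1, 0]
pos 16: 3 -> hit
pos 17: 2 -> hit
pos 18: 8 -> fault, evict 0, frames [3, 2, 1, 8]
At position 18, page 0 is evicted.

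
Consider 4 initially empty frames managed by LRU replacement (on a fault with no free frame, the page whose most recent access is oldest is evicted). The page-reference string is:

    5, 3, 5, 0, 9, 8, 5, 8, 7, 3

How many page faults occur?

5: fault, frames {5}
3: fault, frames {5,3}
5: hit
0: fault, frames {3,5,0}
9: fault, frames {3,5,0,9}
8: fault, evict 3, frames {5,0,9,8}
5: hit
8: hit
7: fault, evict 0, frames {9,5,8,7}
3: fault, evict 9, frames {5,8,7,3}
Page faults: 7.

7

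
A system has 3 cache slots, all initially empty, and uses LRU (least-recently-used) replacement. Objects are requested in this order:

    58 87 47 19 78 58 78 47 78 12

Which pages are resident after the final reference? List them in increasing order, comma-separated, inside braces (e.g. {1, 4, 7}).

{12, 47, 78}

58 → miss, frames [58]
87 → miss, frames [58, 87]
47 → miss, frames [58, 87, 47]
19 → miss, evict 58, frames [87, 47, 19]
78 → miss, evict 87, frames [47, 19, 78]
58 → miss, evict 47, frames [19, 78, 58]
78 → hit
47 → miss, evict 19, frames [58, 78, 47]
78 → hit
12 → miss, evict 58, frames [47, 78, 12]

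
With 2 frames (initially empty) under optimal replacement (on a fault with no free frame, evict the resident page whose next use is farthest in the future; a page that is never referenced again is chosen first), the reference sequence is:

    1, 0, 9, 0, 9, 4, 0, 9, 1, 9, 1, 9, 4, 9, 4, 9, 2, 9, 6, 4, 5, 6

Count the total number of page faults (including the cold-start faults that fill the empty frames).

11

1 -> fault, frames {1}
0 -> fault, frames {1,0}
9 -> fault, evict 1, frames {0,9}
0 -> hit
9 -> hit
4 -> fault, evict 9, frames {0,4}
0 -> hit
9 -> fault, evict 0, frames {4,9}
1 -> fault, evict 4, frames {9,1}
9 -> hit
1 -> hit
9 -> hit
4 -> fault, evict 1, frames {9,4}
9 -> hit
4 -> hit
9 -> hit
2 -> fault, evict 4, frames {9,2}
9 -> hit
6 -> fault, evict 2, frames {9,6}
4 -> fault, evict 9, frames {6,4}
5 -> fault, evict 4, frames {6,5}
6 -> hit
Page faults: 11.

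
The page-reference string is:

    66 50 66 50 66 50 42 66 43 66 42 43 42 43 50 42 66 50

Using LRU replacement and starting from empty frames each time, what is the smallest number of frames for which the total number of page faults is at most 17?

f=1: 18 faults
f=2: 11 faults
f=3: 6 faults
f=4: 4 faults
Smallest f with faults ≤ 17 is 2.

2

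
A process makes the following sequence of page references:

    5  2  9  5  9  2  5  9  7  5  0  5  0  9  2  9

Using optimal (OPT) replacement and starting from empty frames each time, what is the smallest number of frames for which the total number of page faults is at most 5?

f=1: 16 faults
f=2: 9 faults
f=3: 6 faults
f=4: 5 faults
f=5: 5 faults
Smallest f with faults ≤ 5 is 4.

4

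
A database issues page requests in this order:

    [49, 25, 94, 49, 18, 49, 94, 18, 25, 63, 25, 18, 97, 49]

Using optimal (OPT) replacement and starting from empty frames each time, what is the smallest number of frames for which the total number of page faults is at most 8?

f=1: 14 faults
f=2: 10 faults
f=3: 8 faults
f=4: 6 faults
f=5: 6 faults
f=6: 6 faults
Smallest f with faults ≤ 8 is 3.

3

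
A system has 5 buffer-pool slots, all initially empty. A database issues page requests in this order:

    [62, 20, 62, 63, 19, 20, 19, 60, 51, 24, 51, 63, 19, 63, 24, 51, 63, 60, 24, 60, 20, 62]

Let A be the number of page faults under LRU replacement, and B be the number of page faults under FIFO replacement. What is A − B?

Under LRU: F F . F F . . F F F . F . . . . . . . . F F → 10 faults.
Under FIFO: F F . F F . . F F F . . . . . . . . . . F F → 9 faults.
A − B = 10 − 9 = 1.

1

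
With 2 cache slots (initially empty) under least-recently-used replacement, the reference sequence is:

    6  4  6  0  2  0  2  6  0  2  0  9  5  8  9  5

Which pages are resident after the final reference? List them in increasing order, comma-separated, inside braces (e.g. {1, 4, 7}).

6 -> fault, frames (6)
4 -> fault, frames (6 4)
6 -> hit
0 -> fault, evict 4, frames (6 0)
2 -> fault, evict 6, frames (0 2)
0 -> hit
2 -> hit
6 -> fault, evict 0, frames (2 6)
0 -> fault, evict 2, frames (6 0)
2 -> fault, evict 6, frames (0 2)
0 -> hit
9 -> fault, evict 2, frames (0 9)
5 -> fault, evict 0, frames (9 5)
8 -> fault, evict 9, frames (5 8)
9 -> fault, evict 5, frames (8 9)
5 -> fault, evict 8, frames (9 5)

{5, 9}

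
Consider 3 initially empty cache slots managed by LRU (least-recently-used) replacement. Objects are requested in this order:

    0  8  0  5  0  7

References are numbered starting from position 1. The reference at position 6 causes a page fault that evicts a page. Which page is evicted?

8

pos 1: 0 → miss, frames (0)
pos 2: 8 → miss, frames (0 8)
pos 3: 0 → hit
pos 4: 5 → miss, frames (8 0 5)
pos 5: 0 → hit
pos 6: 7 → miss, evict 8, frames (5 0 7)
At position 6, page 8 is evicted.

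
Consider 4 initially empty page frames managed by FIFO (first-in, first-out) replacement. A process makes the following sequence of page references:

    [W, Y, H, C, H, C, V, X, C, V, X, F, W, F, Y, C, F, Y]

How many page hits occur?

8

W: fault, frames (W)
Y: fault, frames (W Y)
H: fault, frames (W Y H)
C: fault, frames (W Y H C)
H: hit
C: hit
V: fault, evict W, frames (Y H C V)
X: fault, evict Y, frames (H C V X)
C: hit
V: hit
X: hit
F: fault, evict H, frames (C V X F)
W: fault, evict C, frames (V X F W)
F: hit
Y: fault, evict V, frames (X F W Y)
C: fault, evict X, frames (F W Y C)
F: hit
Y: hit
Hits: 8.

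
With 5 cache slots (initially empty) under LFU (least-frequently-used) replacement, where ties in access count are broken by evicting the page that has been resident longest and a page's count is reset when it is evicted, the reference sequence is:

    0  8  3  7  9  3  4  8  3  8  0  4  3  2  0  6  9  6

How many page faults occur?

0: miss, frames (0)
8: miss, frames (0 8)
3: miss, frames (0 8 3)
7: miss, frames (0 8 3 7)
9: miss, frames (0 8 3 7 9)
3: hit
4: miss, evict 0, frames (8 3 7 9 4)
8: hit
3: hit
8: hit
0: miss, evict 7, frames (8 3 9 4 0)
4: hit
3: hit
2: miss, evict 9, frames (8 3 4 0 2)
0: hit
6: miss, evict 2, frames (8 3 4 0 6)
9: miss, evict 6, frames (8 3 4 0 9)
6: miss, evict 9, frames (8 3 4 0 6)
Page faults: 11.

11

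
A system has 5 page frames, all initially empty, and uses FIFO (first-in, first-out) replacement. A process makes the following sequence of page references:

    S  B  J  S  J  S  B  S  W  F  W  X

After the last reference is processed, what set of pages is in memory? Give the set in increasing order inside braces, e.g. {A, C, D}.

{B, F, J, W, X}

S: miss, frames [S]
B: miss, frames [S, B]
J: miss, frames [S, B, J]
S: hit
J: hit
S: hit
B: hit
S: hit
W: miss, frames [S, B, J, W]
F: miss, frames [S, B, J, W, F]
W: hit
X: miss, evict S, frames [B, J, W, F, X]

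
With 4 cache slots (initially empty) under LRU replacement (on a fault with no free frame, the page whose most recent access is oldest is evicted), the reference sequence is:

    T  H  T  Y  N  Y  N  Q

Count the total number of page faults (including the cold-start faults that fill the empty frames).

5

T -> fault, frames {T}
H -> fault, frames {T,H}
T -> hit
Y -> fault, frames {H,T,Y}
N -> fault, frames {H,T,Y,N}
Y -> hit
N -> hit
Q -> fault, evict H, frames {T,Y,N,Q}
Page faults: 5.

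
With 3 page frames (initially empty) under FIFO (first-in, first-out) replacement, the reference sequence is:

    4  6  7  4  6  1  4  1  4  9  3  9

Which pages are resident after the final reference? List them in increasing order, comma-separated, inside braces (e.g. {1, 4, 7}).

4 -> miss, frames [4]
6 -> miss, frames [4, 6]
7 -> miss, frames [4, 6, 7]
4 -> hit
6 -> hit
1 -> miss, evict 4, frames [6, 7, 1]
4 -> miss, evict 6, frames [7, 1, 4]
1 -> hit
4 -> hit
9 -> miss, evict 7, frames [1, 4, 9]
3 -> miss, evict 1, frames [4, 9, 3]
9 -> hit

{3, 4, 9}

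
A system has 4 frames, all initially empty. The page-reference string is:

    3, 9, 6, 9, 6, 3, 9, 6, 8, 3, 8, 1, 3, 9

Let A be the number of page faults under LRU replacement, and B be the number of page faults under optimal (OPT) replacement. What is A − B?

1

Under LRU: F F F . . . . . F . . F . F → 6 faults.
Under OPT: F F F . . . . . F . . F . . → 5 faults.
A − B = 6 − 5 = 1.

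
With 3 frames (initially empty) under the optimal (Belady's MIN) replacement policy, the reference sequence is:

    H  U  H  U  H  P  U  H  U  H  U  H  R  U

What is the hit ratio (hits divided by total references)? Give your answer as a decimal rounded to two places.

0.71

H: fault, frames {H}
U: fault, frames {H,U}
H: hit
U: hit
H: hit
P: fault, frames {H,U,P}
U: hit
H: hit
U: hit
H: hit
U: hit
H: hit
R: fault, evict P, frames {H,U,R}
U: hit
Hits: 10 of 14 references → 10/14 = 0.7143.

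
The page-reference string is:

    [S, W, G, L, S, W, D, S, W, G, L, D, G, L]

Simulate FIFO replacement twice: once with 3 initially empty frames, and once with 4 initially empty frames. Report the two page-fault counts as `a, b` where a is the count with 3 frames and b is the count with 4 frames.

3 frames: F F F F F F F . . F F . . . → 9 faults.
4 frames: F F F F . . F F F F F F . . → 10 faults.
10 > 9: adding a frame increased faults — Belady's anomaly.

9, 10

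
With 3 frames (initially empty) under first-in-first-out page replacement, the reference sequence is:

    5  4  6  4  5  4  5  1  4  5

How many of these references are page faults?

5

5: miss, frames [5]
4: miss, frames [5, 4]
6: miss, frames [5, 4, 6]
4: hit
5: hit
4: hit
5: hit
1: miss, evict 5, frames [4, 6, 1]
4: hit
5: miss, evict 4, frames [6, 1, 5]
Page faults: 5.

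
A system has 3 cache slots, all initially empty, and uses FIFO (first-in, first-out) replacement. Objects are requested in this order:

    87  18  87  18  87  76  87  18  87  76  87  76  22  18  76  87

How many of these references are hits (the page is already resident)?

11

87 → fault, frames (87)
18 → fault, frames (87 18)
87 → hit
18 → hit
87 → hit
76 → fault, frames (87 18 76)
87 → hit
18 → hit
87 → hit
76 → hit
87 → hit
76 → hit
22 → fault, evict 87, frames (18 76 22)
18 → hit
76 → hit
87 → fault, evict 18, frames (76 22 87)
Hits: 11.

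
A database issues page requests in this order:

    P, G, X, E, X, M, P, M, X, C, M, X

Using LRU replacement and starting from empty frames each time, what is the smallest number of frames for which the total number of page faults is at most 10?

2

f=1: 12 faults
f=2: 10 faults
f=3: 7 faults
f=4: 7 faults
f=5: 6 faults
f=6: 6 faults
Smallest f with faults ≤ 10 is 2.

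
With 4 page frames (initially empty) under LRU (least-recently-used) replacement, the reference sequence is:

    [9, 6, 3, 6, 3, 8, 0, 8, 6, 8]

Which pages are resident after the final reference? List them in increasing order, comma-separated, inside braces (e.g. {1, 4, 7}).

9 -> fault, frames [9]
6 -> fault, frames [9, 6]
3 -> fault, frames [9, 6, 3]
6 -> hit
3 -> hit
8 -> fault, frames [9, 6, 3, 8]
0 -> fault, evict 9, frames [6, 3, 8, 0]
8 -> hit
6 -> hit
8 -> hit

{0, 3, 6, 8}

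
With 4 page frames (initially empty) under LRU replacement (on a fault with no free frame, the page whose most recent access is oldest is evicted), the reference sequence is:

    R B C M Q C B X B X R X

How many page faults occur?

7

R -> fault, frames [R]
B -> fault, frames [R, B]
C -> fault, frames [R, B, C]
M -> fault, frames [R, B, C, M]
Q -> fault, evict R, frames [B, C, M, Q]
C -> hit
B -> hit
X -> fault, evict M, frames [Q, C, B, X]
B -> hit
X -> hit
R -> fault, evict Q, frames [C, B, X, R]
X -> hit
Page faults: 7.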